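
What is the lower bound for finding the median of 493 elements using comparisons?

To find the median of 493 elements, every element must be compared at least once, so the lower bound is Omega(n). The BFPRT algorithm achieves O(n), making this tight.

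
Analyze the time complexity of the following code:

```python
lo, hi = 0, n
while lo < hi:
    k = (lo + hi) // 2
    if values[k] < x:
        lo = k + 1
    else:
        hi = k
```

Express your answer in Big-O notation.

Time complexity: O(log n).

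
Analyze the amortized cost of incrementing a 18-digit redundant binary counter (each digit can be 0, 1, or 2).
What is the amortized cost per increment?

A redundant counter on 18 digits allows digit values 0, 1, 2. Increment adds 1 to the least significant digit and carries any 2 to a 0 plus +1 on the next digit. With potential Phi = (number of 2-digits), each increment does O(1) actual work plus a chain of carries, each of which decreases Phi by 1. Amortized O(1).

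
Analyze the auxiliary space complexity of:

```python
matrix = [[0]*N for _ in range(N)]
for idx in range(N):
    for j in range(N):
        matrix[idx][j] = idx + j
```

Space complexity: O(n^2).
A 2D structure of size n x n is allocated.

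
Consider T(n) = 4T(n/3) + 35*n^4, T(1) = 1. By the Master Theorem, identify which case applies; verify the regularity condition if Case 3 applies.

a=4, b=3, f(n)=35*n^4.
log_3(4) = 1.262 < 4.
f(n) = Omega(n^(1.262+epsilon)) for some epsilon > 0, so Case 3 is the candidate.
Regularity: a*f(n/b) = 4*35*(n/3)^4 = (4/81)*35*n^4 <= c*f(n) with c = 4/81 < 1. Satisfied.
Case 3: T(n) = Theta(n^4).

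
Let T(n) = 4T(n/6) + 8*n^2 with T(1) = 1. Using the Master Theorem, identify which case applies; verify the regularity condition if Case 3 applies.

a=4, b=6, f(n)=8*n^2.
log_6(4) = 0.7737 < 2.
f(n) = Omega(n^(0.7737+epsilon)) for some epsilon > 0, so Case 3 is the candidate.
Regularity: a*f(n/b) = 4*8*(n/6)^2 = (4/36)*8*n^2 <= c*f(n) with c = 4/36 < 1. Satisfied.
Case 3: T(n) = Theta(n^2).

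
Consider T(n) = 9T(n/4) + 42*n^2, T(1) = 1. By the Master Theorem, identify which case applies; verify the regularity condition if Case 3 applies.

a=9, b=4, f(n)=42*n^2.
log_4(9) = 1.585 < 2.
f(n) = Omega(n^(1.585+epsilon)) for some epsilon > 0, so Case 3 is the candidate.
Regularity: a*f(n/b) = 9*42*(n/4)^2 = (9/16)*42*n^2 <= c*f(n) with c = 9/16 < 1. Satisfied.
Case 3: T(n) = Theta(n^2).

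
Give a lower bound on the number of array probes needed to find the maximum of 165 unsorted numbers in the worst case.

Adversary: any unprobed cell could hold a value larger than everything seen so far. If fewer than 165 cells are probed, the adversary places the max in an unprobed cell. So all 165 cells must be examined; together with 165-1 comparisons this is tight.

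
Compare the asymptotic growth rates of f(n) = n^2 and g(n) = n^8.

g(n) = n^8 grows faster: n^8/n^2 = n^6 -> infinity.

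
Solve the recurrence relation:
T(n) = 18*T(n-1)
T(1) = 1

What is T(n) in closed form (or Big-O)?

Each step multiplies by 18. T(n) = T(1)*18^(n-1) = 18^(n-1).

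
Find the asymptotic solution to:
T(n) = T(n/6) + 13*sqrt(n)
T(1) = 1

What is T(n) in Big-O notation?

Each level contributes sqrt(n/6^k). Geometric series with ratio 1/sqrt(6) < 1 sums to O(sqrt(n)).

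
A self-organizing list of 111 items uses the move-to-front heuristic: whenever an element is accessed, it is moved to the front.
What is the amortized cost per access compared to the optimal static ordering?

With potential Phi = number of inversions between the MTF list and the optimal static list (at most C(111,2)), each access has amortized cost at most 2 * (cost under optimal static ordering). This is the move-to-front 2-competitiveness result.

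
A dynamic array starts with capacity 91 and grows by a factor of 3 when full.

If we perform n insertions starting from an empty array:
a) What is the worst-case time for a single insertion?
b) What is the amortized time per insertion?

(a) Worst-case single insertion: O(n) -- when the array is full at capacity c, the resize copies all c elements, and c can be Theta(n).
(b) Resizes happen at sizes 91, 273, 819, ... Total copy cost for n insertions: 91 + 273 + ... = O(n) (geometric series with ratio 1/3). Amortized cost per insertion: O(n)/n = O(1).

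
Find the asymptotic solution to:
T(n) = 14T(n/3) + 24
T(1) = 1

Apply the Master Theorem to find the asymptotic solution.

a=14, b=3, f(n)=24. log_3(14) = 2.402. Case 1 of Master Theorem: T(n) = O(n^2.402).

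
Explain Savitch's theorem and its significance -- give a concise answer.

Savitch's theorem states that NSPACE(f(n)) is contained in DSPACE(f(n)^2) for f(n) >= log n. In particular, NPSPACE = PSPACE, meaning nondeterminism does not significantly help for space-bounded computation. This contrasts with time, where we do not know if P = NP.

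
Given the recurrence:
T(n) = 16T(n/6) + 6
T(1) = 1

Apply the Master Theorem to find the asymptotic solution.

a=16, b=6, f(n)=6. log_6(16) = 1.547. Case 1 of Master Theorem: T(n) = O(n^1.547).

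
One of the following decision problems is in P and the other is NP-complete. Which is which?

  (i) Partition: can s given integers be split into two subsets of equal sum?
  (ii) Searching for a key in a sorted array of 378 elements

(i) is NP-complete: Subset Sum reduces to it (one of Karp's 21 NP-complete problems).
(ii) is P: binary search runs in O(log n).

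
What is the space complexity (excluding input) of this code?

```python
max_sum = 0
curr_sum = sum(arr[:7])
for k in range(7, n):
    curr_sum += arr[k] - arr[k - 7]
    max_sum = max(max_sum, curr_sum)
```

Space complexity: O(1).
Only a constant amount of auxiliary storage is used; nothing grows with n.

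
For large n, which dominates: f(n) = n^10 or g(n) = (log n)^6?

f(n) = n^10 grows faster: any positive polynomial dominates any polylog.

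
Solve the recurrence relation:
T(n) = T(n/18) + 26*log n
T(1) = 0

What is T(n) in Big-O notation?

Each of the log_18(n) levels adds O(log n). T(n) = O(log^2 n).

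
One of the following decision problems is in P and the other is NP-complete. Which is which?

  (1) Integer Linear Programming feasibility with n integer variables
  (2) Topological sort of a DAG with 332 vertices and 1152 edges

(1) is NP-complete: ILP feasibility is NP-complete (LP relaxation is in P).
(2) is P: DFS-based topological sort runs in O(V+E).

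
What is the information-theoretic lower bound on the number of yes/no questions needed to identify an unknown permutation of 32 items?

There are 32! = 263130836933693530167218012160000000 permutations. Each yes/no question gives at most 1 bit, so at least ceil(log_2(263130836933693530167218012160000000)) = 118 questions are needed.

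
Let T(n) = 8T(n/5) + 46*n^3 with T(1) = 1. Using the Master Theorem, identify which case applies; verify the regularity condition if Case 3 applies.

a=8, b=5, f(n)=46*n^3.
log_5(8) = 1.292 < 3.
f(n) = Omega(n^(1.292+epsilon)) for some epsilon > 0, so Case 3 is the candidate.
Regularity: a*f(n/b) = 8*46*(n/5)^3 = (8/125)*46*n^3 <= c*f(n) with c = 8/125 < 1. Satisfied.
Case 3: T(n) = Theta(n^3).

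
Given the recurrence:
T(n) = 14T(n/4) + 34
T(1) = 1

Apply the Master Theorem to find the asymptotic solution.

a=14, b=4, f(n)=34. log_4(14) = 1.904. Case 1 of Master Theorem: T(n) = O(n^1.904).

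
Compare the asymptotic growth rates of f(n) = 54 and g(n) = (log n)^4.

g(n) = (log n)^4 grows faster: any unbounded function dominates a constant.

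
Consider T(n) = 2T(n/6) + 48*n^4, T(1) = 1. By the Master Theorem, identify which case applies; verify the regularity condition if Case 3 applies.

a=2, b=6, f(n)=48*n^4.
log_6(2) = 0.3869 < 4.
f(n) = Omega(n^(0.3869+epsilon)) for some epsilon > 0, so Case 3 is the candidate.
Regularity: a*f(n/b) = 2*48*(n/6)^4 = (2/1296)*48*n^4 <= c*f(n) with c = 2/1296 < 1. Satisfied.
Case 3: T(n) = Theta(n^4).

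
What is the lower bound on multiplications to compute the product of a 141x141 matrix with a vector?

A 141x141 matrix-vector product has 141 inner products of length 141. Output depends on all 141^2 = 19881 matrix entries. At least 19881 multiplications needed.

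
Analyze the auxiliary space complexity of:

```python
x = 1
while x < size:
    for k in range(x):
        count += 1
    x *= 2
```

Space complexity: O(1).
Only a constant amount of auxiliary storage is used; nothing grows with n.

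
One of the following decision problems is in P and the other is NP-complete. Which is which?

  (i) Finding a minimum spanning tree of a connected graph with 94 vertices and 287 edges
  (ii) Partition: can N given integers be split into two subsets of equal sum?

(i) is P: Kruskal's / Prim's algorithms run in polynomial time.
(ii) is NP-complete: Subset Sum reduces to it (one of Karp's 21 NP-complete problems).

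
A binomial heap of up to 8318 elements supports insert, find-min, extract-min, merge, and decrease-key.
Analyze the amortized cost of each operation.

A binomial heap with n <= 8318 elements has at most floor(log_2 8318) + 1 = 14 trees. Using potential Phi = number of trees: Insert adds one tree, but cascading merges reduce count -- amortized O(1). Find-min reads the cached minimum pointer: O(1). Extract-min creates O(log n) new trees: O(log n). Merge combines tree lists: O(log n). Decrease-key sifts the element up its tree of height <= log n: O(log n).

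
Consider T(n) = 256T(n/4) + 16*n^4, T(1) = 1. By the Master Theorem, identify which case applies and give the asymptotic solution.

a=256, b=4, f(n)=16*n^4.
log_4(256) = 4, so n^(log_b(a)) = n^4.
f(n) = Theta(n^4), so Case 2 applies.
T(n) = Theta(n^4 log n).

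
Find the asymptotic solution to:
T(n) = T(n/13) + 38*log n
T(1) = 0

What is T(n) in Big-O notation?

Each of the log_13(n) levels adds O(log n). T(n) = O(log^2 n).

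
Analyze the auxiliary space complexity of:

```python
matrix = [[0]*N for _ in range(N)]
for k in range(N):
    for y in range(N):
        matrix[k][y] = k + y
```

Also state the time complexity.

Space complexity: O(n^2).
A 2D structure of size n x n is allocated.
Time complexity: O(n^2).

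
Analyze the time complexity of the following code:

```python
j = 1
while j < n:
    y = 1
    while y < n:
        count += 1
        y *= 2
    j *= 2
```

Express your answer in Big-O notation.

Time complexity: O(log^2 n).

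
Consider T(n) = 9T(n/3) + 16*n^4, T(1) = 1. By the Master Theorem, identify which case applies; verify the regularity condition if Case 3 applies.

a=9, b=3, f(n)=16*n^4.
log_3(9) = 2 < 4.
f(n) = Omega(n^(2+epsilon)) for some epsilon > 0, so Case 3 is the candidate.
Regularity: a*f(n/b) = 9*16*(n/3)^4 = (9/81)*16*n^4 <= c*f(n) with c = 9/81 < 1. Satisfied.
Case 3: T(n) = Theta(n^4).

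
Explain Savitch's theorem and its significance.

Savitch's theorem states that NSPACE(f(n)) is contained in DSPACE(f(n)^2) for f(n) >= log n. In particular, NPSPACE = PSPACE, meaning nondeterminism does not significantly help for space-bounded computation. This contrasts with time, where we do not know if P = NP.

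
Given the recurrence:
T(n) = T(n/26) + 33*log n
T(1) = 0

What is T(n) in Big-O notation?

Each of the log_26(n) levels adds O(log n). T(n) = O(log^2 n).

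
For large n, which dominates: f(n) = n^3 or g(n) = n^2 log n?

f(n) = n^3 grows faster: n^3 / (n^2 log n) = n/log n -> infinity.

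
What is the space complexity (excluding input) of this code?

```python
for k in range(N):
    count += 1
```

Space complexity: O(1).
Only a constant amount of auxiliary storage is used; nothing grows with n.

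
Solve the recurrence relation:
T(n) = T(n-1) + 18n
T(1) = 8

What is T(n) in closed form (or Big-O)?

Unrolling: T(n) = 8 + 18*(2 + 3 + ... + n) = 8 + 18*(n(n+1)/2 - 1) = O(n^2).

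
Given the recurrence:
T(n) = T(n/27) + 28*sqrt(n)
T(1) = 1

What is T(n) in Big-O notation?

Each level contributes sqrt(n/27^k). Geometric series with ratio 1/sqrt(27) < 1 sums to O(sqrt(n)).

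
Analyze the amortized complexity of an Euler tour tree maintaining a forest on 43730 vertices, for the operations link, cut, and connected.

An Euler tour tree stores each tree's Euler tour as a balanced BST keyed by tour position. On 43730 vertices: link concatenates two tours via O(1) splits/joins of size <= 2*43730 (O(log n)); cut splits the tour at the two occurrences of the edge (O(log n)); connected compares BST roots (O(log n) to find the root). All O(log n) amortized.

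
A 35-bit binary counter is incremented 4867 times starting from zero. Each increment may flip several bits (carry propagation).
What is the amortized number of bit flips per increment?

Bit i flips on every 2^i-th increment, so over 4867 increments bit i flips floor(4867/2^i) times. Summing over i: total flips < 2 * 4867. Amortized: < 2 = O(1) per increment.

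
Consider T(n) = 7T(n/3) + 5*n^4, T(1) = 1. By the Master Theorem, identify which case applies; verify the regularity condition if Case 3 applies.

a=7, b=3, f(n)=5*n^4.
log_3(7) = 1.771 < 4.
f(n) = Omega(n^(1.771+epsilon)) for some epsilon > 0, so Case 3 is the candidate.
Regularity: a*f(n/b) = 7*5*(n/3)^4 = (7/81)*5*n^4 <= c*f(n) with c = 7/81 < 1. Satisfied.
Case 3: T(n) = Theta(n^4).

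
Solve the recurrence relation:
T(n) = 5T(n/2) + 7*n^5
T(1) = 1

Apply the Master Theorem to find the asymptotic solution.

a=5, b=2, f(n)=7*n^5. log_2(5) = 2.322 < 5. Case 3: T(n) = O(n^5).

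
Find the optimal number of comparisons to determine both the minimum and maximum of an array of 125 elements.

Naive approach: 248 comparisons (124 for max + 124 for min).
Optimal: Compare elements in pairs first (floor(n/2) = 62 comparisons), then find max among winners and min among losers (62 comparisons each).
Total: ceil(3n/2) - 2 = 186 comparisons. An adversary argument shows this is also a lower bound.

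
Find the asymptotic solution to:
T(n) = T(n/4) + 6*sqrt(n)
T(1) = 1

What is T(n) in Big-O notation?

Each level contributes sqrt(n/4^k). Geometric series with ratio 1/sqrt(4) < 1 sums to O(sqrt(n)).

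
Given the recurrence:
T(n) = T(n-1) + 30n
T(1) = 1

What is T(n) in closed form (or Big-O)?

Unrolling: T(n) = 1 + 30*(2 + 3 + ... + n) = 1 + 30*(n(n+1)/2 - 1) = O(n^2).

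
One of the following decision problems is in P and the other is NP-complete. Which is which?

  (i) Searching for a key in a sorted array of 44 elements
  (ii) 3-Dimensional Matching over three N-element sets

(i) is P: binary search runs in O(log n).
(ii) is NP-complete: one of Karp's 21 NP-complete problems.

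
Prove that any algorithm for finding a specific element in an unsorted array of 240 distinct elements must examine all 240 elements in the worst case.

Adversary argument: if the algorithm examines fewer than 240 elements, the adversary places the target in an unexamined position. The algorithm cannot distinguish 'not present' from 'in unexamined position'.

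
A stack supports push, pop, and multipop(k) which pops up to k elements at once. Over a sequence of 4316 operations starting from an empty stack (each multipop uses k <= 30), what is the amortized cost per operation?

Each element is pushed exactly once and popped at most once (whether by pop or as part of a multipop). So the total number of individual pops over the whole sequence is at most the number of pushes, which is at most 4316. Total work <= 2 * 4316, hence O(1) amortized per operation.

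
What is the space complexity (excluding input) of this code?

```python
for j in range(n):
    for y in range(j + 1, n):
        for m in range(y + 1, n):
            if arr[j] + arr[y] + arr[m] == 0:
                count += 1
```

Space complexity: O(1).
Only a constant amount of auxiliary storage is used; nothing grows with n.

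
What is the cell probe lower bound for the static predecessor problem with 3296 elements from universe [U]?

The Patrascu-Thorup lower bound shows any data structure on n = 3296 elements using O(n * polylog(n)) space requires Omega(log log U) query time. van Emde Boas trees achieve O(log log U) with O(U) space.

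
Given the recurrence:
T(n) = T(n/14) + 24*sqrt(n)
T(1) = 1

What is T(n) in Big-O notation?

Each level contributes sqrt(n/14^k). Geometric series with ratio 1/sqrt(14) < 1 sums to O(sqrt(n)).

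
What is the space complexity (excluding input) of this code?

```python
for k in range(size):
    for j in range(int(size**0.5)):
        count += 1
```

Space complexity: O(1).
Only a constant amount of auxiliary storage is used; nothing grows with n.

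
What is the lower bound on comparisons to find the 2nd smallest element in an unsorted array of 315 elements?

Finding the 2nd smallest of 315 elements requires Omega(n) comparisons. Every element must participate in at least one comparison; otherwise it could be the 2nd smallest.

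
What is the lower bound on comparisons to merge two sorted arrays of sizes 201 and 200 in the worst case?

Adversary: with |201 - 200| <= 1 the inputs can be fully interleaved so that every adjacent pair in the merged output comes from different arrays. Then each of the 400 adjacent pairs must be directly compared, or the algorithm cannot determine their relative order. Standard merge meets this bound.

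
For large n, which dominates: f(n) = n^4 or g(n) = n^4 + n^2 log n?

f(n) = n^4 and g(n) = n^4 + n^2 log n are Theta of each other: the lower-order n^2 log n term is o(n^4); both are Theta(n^4).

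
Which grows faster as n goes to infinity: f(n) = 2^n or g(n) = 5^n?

g(n) = 5^n grows faster: (5/2)^n -> infinity since 5/2 > 1.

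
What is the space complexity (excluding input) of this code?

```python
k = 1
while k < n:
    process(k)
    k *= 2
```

Space complexity: O(1).
Only a constant amount of auxiliary storage is used; nothing grows with n.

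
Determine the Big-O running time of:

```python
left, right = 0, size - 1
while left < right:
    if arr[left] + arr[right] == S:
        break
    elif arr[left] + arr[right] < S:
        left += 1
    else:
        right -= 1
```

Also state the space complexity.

Time complexity: O(n).
Space complexity: O(1).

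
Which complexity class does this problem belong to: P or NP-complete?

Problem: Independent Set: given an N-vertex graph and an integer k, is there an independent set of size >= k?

This problem is NP-complete: complement of Clique (with k part of the input).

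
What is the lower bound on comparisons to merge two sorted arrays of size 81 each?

To merge two sorted arrays of size 81, we need at least 161 comparisons in the worst case. An adversary can force every element to be compared.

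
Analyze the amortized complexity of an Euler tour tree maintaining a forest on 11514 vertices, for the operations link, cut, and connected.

An Euler tour tree stores each tree's Euler tour as a balanced BST keyed by tour position. On 11514 vertices: link concatenates two tours via O(1) splits/joins of size <= 2*11514 (O(log n)); cut splits the tour at the two occurrences of the edge (O(log n)); connected compares BST roots (O(log n) to find the root). All O(log n) amortized.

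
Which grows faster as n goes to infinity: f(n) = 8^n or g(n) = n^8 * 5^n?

f(n) = 8^n grows faster: 8^n / (n^8 5^n) = (8/5)^n / n^8 -> infinity since 8/5 > 1.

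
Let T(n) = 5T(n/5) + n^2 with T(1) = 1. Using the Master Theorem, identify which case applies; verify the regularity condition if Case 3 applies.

a=5, b=5, f(n)=n^2.
log_5(5) = 1 < 2.
f(n) = Omega(n^(1+epsilon)) for some epsilon > 0, so Case 3 is the candidate.
Regularity: a*f(n/b) = 5*1*(n/5)^2 = (5/25)*1*n^2 <= c*f(n) with c = 5/25 < 1. Satisfied.
Case 3: T(n) = Theta(n^2).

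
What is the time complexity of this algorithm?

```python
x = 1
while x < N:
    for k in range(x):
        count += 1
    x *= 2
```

Time complexity: O(n).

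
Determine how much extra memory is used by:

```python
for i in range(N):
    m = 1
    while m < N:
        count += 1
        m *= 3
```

Space complexity: O(1).
Only a constant amount of auxiliary storage is used; nothing grows with n.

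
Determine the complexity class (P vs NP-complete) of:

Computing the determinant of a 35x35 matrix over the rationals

This problem is in P: Gaussian elimination runs in O(n^3).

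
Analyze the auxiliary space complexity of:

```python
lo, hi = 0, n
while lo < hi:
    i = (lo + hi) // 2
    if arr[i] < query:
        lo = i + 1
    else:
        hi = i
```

Space complexity: O(1).
Only a constant amount of auxiliary storage is used; nothing grows with n.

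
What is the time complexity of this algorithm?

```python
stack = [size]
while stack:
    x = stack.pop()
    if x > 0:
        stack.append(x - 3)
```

Time complexity: O(n).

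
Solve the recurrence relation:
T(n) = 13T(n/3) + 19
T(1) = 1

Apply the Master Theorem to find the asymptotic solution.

a=13, b=3, f(n)=19. log_3(13) = 2.335. Case 1 of Master Theorem: T(n) = O(n^2.335).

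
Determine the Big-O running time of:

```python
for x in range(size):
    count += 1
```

Time complexity: O(n).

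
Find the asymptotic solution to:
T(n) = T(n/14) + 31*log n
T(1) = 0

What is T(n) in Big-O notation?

Each of the log_14(n) levels adds O(log n). T(n) = O(log^2 n).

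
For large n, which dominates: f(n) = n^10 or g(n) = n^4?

f(n) = n^10 grows faster: n^10/n^4 = n^6 -> infinity.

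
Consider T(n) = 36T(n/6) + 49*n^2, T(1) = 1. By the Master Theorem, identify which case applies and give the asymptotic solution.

a=36, b=6, f(n)=49*n^2.
log_6(36) = 2, so n^(log_b(a)) = n^2.
f(n) = Theta(n^2), so Case 2 applies.
T(n) = Theta(n^2 log n).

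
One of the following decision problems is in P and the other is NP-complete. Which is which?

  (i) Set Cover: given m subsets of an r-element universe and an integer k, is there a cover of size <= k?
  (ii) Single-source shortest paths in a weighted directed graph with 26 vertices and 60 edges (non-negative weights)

(i) is NP-complete: one of Karp's 21 NP-complete problems (with k part of the input).
(ii) is P: Dijkstra's algorithm runs in O((V+E) log V).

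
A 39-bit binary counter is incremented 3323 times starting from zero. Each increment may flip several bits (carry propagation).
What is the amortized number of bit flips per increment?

Bit i flips on every 2^i-th increment, so over 3323 increments bit i flips floor(3323/2^i) times. Summing over i: total flips < 2 * 3323. Amortized: < 2 = O(1) per increment.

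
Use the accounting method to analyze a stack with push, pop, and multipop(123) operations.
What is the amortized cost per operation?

Assign 2 credits per push (1 for the push, 1 saved for a future pop). Each pop or element popped by multipop(123) uses 1 saved credit. Total credits never go negative, so amortized cost is O(1).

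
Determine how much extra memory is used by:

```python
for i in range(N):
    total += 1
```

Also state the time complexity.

Space complexity: O(1).
Only a constant amount of auxiliary storage is used; nothing grows with n.
Time complexity: O(n).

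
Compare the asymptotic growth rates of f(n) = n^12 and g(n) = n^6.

f(n) = n^12 grows faster: n^12/n^6 = n^6 -> infinity.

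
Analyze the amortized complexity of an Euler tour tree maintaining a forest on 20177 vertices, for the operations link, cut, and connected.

An Euler tour tree stores each tree's Euler tour as a balanced BST keyed by tour position. On 20177 vertices: link concatenates two tours via O(1) splits/joins of size <= 2*20177 (O(log n)); cut splits the tour at the two occurrences of the edge (O(log n)); connected compares BST roots (O(log n) to find the root). All O(log n) amortized.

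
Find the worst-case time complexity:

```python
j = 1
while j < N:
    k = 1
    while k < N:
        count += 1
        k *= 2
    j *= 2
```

Time complexity: O(log^2 n).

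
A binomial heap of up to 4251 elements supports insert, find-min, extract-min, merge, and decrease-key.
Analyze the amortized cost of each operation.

A binomial heap with n <= 4251 elements has at most floor(log_2 4251) + 1 = 13 trees. Using potential Phi = number of trees: Insert adds one tree, but cascading merges reduce count -- amortized O(1). Find-min reads the cached minimum pointer: O(1). Extract-min creates O(log n) new trees: O(log n). Merge combines tree lists: O(log n). Decrease-key sifts the element up its tree of height <= log n: O(log n).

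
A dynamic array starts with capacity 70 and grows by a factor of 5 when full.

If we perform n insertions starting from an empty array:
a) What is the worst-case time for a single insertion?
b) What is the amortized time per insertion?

(a) Worst-case single insertion: O(n) -- when the array is full at capacity c, the resize copies all c elements, and c can be Theta(n).
(b) Resizes happen at sizes 70, 350, 1750, ... Total copy cost for n insertions: 70 + 350 + ... = O(n) (geometric series with ratio 1/5). Amortized cost per insertion: O(n)/n = O(1).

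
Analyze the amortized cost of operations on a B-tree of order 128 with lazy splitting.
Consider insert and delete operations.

In a B-tree of order 128, a node splits when it has 128 keys. With lazy splitting, we use potential Phi = number of full nodes + number of near-empty nodes. Each split costs O(1) but reduces potential. Between splits, at least 64 insertions must occur in that node. Amortized structural cost is O(1) per operation, plus O(log_128 n) traversal.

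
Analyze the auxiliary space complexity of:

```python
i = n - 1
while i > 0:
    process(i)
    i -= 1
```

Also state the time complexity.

Space complexity: O(1).
Only a constant amount of auxiliary storage is used; nothing grows with n.
Time complexity: O(n).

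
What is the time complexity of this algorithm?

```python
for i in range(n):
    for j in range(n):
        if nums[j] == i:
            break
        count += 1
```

Time complexity: O(n^2).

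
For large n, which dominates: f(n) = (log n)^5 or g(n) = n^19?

g(n) = n^19 grows faster: any positive polynomial dominates any polylog.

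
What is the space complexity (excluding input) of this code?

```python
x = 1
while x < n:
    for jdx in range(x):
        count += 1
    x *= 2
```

Space complexity: O(1).
Only a constant amount of auxiliary storage is used; nothing grows with n.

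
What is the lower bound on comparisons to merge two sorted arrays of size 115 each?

To merge two sorted arrays of size 115, we need at least 229 comparisons in the worst case. An adversary can force every element to be compared.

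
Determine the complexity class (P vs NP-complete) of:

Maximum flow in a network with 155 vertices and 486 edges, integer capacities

This problem is in P: Edmonds-Karp / push-relabel run in polynomial time.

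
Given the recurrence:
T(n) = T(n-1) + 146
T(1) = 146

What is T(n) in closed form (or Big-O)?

Unrolling: T(n) = T(n-1) + 146 = T(n-2) + 2*146 = ... = T(1) + (n-1)*146 = 146 + (n-1)*146 = 146n.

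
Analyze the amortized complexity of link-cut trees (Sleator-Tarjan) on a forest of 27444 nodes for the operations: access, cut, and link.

Link-cut trees represent the forest using splay trees over preferred paths. With potential Phi = sum over nodes of log(size of virtual subtree), each access on 27444 nodes is O(log 27444) = O(log n) amortized by the splay-tree access lemma. Cut and link are O(1) plus one access.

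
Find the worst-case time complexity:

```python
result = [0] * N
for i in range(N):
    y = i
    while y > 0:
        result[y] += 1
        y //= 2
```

Time complexity: O(n log n).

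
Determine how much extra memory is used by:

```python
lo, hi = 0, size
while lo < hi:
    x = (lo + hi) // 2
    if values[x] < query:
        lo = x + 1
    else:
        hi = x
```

Space complexity: O(1).
Only a constant amount of auxiliary storage is used; nothing grows with n.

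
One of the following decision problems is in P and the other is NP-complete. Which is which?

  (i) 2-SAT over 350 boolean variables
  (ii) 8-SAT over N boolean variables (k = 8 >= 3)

(i) is P: 2-SAT is solvable in linear time via implication-graph SCCs.
(ii) is NP-complete: 3-SAT is NP-complete (Cook-Levin); k-SAT for k>=3 reduces from 3-SAT.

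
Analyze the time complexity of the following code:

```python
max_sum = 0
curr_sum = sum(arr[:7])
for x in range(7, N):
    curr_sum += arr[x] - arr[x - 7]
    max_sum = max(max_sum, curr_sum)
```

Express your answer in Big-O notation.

Time complexity: O(n).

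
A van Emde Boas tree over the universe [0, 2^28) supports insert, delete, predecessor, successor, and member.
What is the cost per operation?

vEB recursively partitions [0, 268435456) into sqrt(u) clusters of size sqrt(u). Each operation recurses into either one cluster or the summary, never both: T(u) = T(sqrt(u)) + O(1) => T(u) = O(log log u) = O(log 28). This is worst-case, not just amortized.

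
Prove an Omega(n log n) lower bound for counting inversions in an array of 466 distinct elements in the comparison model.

Decision-tree argument: at any leaf, the comparisons made (with transitivity) must totally order all 466 elements -- otherwise some pair (i,j) is unordered, and an adversary can present two inputs agreeing on every comparison made but with that pair flipped, changing the inversion count by 1, so the leaf's output is wrong on one of them. Hence the tree has >= 466! leaves and height >= log_2(466!) = Omega(n log n). Modified merge sort achieves O(n log n).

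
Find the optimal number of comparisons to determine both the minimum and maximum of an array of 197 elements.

Naive approach: 392 comparisons (196 for max + 196 for min).
Optimal: Compare elements in pairs first (floor(n/2) = 98 comparisons), then find max among winners and min among losers (98 comparisons each).
Total: ceil(3n/2) - 2 = 294 comparisons. An adversary argument shows this is also a lower bound.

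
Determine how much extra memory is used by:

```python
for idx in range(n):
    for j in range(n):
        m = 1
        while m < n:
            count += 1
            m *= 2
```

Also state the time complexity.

Space complexity: O(1).
Only a constant amount of auxiliary storage is used; nothing grows with n.
Time complexity: O(n^2 log n).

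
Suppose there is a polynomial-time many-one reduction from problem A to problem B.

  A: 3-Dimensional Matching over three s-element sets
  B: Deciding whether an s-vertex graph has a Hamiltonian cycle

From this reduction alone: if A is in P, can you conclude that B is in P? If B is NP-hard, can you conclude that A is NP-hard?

A poly-time reduction A <=_p B transfers tractability DOWN (B easy => A easy) and hardness UP (A hard => B hard), not the reverse.
From A in P, the reduction alone does NOT give B in P: any problem in P trivially reduces to SAT, yet SAT is not known to be in P.
From B NP-hard, the reduction alone does NOT give A NP-hard: again, easy problems reduce to hard ones.
(Here in fact A is NP-complete and B is NP-complete.)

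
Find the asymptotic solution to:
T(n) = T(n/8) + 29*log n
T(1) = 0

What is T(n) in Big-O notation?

Each of the log_8(n) levels adds O(log n). T(n) = O(log^2 n).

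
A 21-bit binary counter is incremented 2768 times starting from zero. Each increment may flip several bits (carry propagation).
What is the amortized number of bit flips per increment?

Bit i flips on every 2^i-th increment, so over 2768 increments bit i flips floor(2768/2^i) times. Summing over i: total flips < 2 * 2768. Amortized: < 2 = O(1) per increment.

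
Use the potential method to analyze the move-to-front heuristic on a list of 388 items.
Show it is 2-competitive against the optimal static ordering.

Let Phi = number of inversions between the MTF list and the optimal static list (0 <= Phi <= C(388,2)). Accessing an element at MTF position k and optimal position j: the move-to-front destroys all k-1 inversions in front of it that are not in front in optimal (>= k-j of them) and creates at most j-1 new ones. Amortized cost <= k + (j-1) - (k-j) = 2j - 1 <= 2 * optimal cost.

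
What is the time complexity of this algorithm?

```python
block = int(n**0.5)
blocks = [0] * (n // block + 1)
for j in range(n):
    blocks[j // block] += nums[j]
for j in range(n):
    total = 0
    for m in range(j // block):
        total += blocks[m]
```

Time complexity: O(n * sqrt(n)).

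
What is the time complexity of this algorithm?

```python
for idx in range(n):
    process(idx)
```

Time complexity: O(n).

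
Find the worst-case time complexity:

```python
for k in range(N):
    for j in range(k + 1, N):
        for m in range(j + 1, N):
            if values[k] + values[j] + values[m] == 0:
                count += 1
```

Time complexity: O(n^3).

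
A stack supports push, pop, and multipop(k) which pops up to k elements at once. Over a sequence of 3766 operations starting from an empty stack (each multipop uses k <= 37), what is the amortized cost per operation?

Each element is pushed exactly once and popped at most once (whether by pop or as part of a multipop). So the total number of individual pops over the whole sequence is at most the number of pushes, which is at most 3766. Total work <= 2 * 3766, hence O(1) amortized per operation.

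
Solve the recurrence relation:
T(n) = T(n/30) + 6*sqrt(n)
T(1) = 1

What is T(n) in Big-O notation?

Each level contributes sqrt(n/30^k). Geometric series with ratio 1/sqrt(30) < 1 sums to O(sqrt(n)).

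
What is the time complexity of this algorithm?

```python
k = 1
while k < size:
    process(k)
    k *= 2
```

Time complexity: O(log n).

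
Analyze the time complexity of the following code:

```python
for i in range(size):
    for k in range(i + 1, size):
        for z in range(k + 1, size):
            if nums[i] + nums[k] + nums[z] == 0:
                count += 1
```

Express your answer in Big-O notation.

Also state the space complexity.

Time complexity: O(n^3).
Space complexity: O(1).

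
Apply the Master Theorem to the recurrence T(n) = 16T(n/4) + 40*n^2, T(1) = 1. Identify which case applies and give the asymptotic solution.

a=16, b=4, f(n)=40*n^2.
log_4(16) = 2, so n^(log_b(a)) = n^2.
f(n) = Theta(n^2), so Case 2 applies.
T(n) = Theta(n^2 log n).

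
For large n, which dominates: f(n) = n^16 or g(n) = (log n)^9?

f(n) = n^16 grows faster: any positive polynomial dominates any polylog.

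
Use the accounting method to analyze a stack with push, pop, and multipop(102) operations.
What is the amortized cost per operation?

Assign 2 credits per push (1 for the push, 1 saved for a future pop). Each pop or element popped by multipop(102) uses 1 saved credit. Total credits never go negative, so amortized cost is O(1).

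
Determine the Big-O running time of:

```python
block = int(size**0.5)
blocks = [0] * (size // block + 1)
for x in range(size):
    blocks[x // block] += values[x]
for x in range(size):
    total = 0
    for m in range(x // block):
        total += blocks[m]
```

Time complexity: O(n * sqrt(n)).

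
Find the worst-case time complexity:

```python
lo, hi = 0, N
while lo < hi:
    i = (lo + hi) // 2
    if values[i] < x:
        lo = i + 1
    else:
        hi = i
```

Time complexity: O(log n).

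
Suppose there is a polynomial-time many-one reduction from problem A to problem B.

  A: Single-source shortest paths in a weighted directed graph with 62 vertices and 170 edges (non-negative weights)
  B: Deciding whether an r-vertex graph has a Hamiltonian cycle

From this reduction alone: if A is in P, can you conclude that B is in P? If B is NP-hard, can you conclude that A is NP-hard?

A poly-time reduction A <=_p B transfers tractability DOWN (B easy => A easy) and hardness UP (A hard => B hard), not the reverse.
From A in P, the reduction alone does NOT give B in P: any problem in P trivially reduces to SAT, yet SAT is not known to be in P.
From B NP-hard, the reduction alone does NOT give A NP-hard: again, easy problems reduce to hard ones.
(Here in fact A is P and B is NP-complete.)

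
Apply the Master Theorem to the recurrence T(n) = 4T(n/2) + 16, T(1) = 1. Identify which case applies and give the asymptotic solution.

a=4, b=2, f(n)=16.
log_2(4) = 2 > 0.
Since f(n) = O(n^0) is polynomially smaller than n^2, Case 1 applies.
T(n) = Theta(n^2).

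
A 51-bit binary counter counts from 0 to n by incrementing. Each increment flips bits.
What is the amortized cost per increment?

Bit i flips every 2^i increments. Total flips over n increments: sum_{i=0}^{51} n/2^i < 2n. Amortized cost: 2n/n = O(1).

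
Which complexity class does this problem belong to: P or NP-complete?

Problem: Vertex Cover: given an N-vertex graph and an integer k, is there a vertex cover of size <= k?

This problem is NP-complete: one of Karp's 21 NP-complete problems (with k part of the input; for any fixed constant k it is in P).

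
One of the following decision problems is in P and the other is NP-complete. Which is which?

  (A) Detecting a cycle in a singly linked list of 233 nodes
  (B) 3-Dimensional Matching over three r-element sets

(A) is P: Floyd's tortoise-and-hare runs in O(n) time, O(1) space.
(B) is NP-complete: one of Karp's 21 NP-complete problems.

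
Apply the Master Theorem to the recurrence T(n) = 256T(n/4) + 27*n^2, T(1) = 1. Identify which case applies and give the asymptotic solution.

a=256, b=4, f(n)=27*n^2.
log_4(256) = 4 > 2.
Since f(n) = O(n^2) is polynomially smaller than n^4, Case 1 applies.
T(n) = Theta(n^4).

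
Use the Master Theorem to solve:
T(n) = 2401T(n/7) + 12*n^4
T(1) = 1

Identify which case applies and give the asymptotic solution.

a=2401, b=7, f(n)=12*n^4.
log_7(2401) = 4, so n^(log_b(a)) = n^4.
f(n) = Theta(n^4), so Case 2 applies.
T(n) = Theta(n^4 log n).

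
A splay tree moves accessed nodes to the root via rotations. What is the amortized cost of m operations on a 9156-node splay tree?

Using a potential function Phi = sum of log(size of subtree) for each node, each splay operation has amortized cost O(log n) where n = 9156. Bad individual operations (O(n)) are offset by decreased potential.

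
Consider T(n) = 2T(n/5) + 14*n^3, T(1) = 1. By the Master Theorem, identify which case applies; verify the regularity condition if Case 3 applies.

a=2, b=5, f(n)=14*n^3.
log_5(2) = 0.4307 < 3.
f(n) = Omega(n^(0.4307+epsilon)) for some epsilon > 0, so Case 3 is the candidate.
Regularity: a*f(n/b) = 2*14*(n/5)^3 = (2/125)*14*n^3 <= c*f(n) with c = 2/125 < 1. Satisfied.
Case 3: T(n) = Theta(n^3).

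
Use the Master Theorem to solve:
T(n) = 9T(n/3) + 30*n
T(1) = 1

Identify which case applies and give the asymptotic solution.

a=9, b=3, f(n)=30*n.
log_3(9) = 2 > 1.
Since f(n) = O(n^1) is polynomially smaller than n^2, Case 1 applies.
T(n) = Theta(n^2).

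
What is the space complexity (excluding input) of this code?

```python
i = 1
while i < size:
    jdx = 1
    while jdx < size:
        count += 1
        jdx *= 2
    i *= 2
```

Space complexity: O(1).
Only a constant amount of auxiliary storage is used; nothing grows with n.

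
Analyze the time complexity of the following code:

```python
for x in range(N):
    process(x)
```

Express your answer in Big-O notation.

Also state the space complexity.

Time complexity: O(n).
Space complexity: O(1).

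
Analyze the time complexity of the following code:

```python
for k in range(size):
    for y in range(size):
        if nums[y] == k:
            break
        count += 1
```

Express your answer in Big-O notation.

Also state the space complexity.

Time complexity: O(n^2).
Space complexity: O(1).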